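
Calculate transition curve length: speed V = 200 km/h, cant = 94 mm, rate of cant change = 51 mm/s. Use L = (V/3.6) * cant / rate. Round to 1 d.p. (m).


Convert speed: V = 200 / 3.6 = 55.5556 m/s
L = 55.5556 * 94 / 51
L = 5222.2222 / 51
L = 102.4 m

102.4


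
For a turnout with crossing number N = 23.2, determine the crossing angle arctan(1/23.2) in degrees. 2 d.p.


1/N = 1/23.2 = 0.043103
angle = arctan(0.043103) = 0.043077 rad
angle = 0.043077 * 180/pi = 2.47 degrees

2.47


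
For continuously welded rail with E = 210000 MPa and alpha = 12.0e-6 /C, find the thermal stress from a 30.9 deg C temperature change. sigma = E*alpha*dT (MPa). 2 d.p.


sigma = E * alpha * dT
sigma = 210000 * 12.0e-6 * 30.9
sigma = 2.52 * 30.9
sigma = 77.87 MPa

77.87


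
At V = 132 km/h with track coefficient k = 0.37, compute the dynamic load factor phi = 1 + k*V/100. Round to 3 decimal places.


phi = 1 + k * V / 100
phi = 1 + 0.37 * 132 / 100
phi = 1 + 0.4884
phi = 1.488

1.488


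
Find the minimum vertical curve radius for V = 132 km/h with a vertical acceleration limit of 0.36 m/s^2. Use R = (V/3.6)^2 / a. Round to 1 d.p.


Convert speed: V = 132 / 3.6 = 36.6667 m/s
V^2 = 1344.4444 m^2/s^2
R_v = 1344.4444 / 0.36
R_v = 3734.6 m

3734.6


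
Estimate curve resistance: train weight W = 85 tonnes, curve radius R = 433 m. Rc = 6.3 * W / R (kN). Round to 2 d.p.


Rc = 6.3 * W / R
Rc = 6.3 * 85 / 433
Rc = 535.5 / 433
Rc = 1.24 kN

1.24


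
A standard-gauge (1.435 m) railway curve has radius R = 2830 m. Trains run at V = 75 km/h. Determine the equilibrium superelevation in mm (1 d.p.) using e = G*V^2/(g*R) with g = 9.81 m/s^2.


Convert speed: V = 75 / 3.6 = 20.8333 m/s
Apply formula: e = 1.435 * 20.8333^2 / (9.81 * 2830)
e = 1.435 * 434.0278 / 27762.3
e = 0.022434 m = 22.4 mm

22.4


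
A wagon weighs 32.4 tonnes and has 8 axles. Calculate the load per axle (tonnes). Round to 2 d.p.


Load per axle = total weight / number of axles
Load = 32.4 / 8
Load = 4.05 tonnes

4.05


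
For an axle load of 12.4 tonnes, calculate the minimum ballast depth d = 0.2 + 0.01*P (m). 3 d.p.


d = 0.2 + 0.01 * 12.4
d = 0.2 + 0.124
d = 0.324 m

0.324


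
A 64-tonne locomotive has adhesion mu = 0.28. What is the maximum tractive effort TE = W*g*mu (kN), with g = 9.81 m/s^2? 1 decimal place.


TE_max = W * g * mu
TE_max = 64 * 9.81 * 0.28
TE_max = 627.84 * 0.28
TE_max = 175.8 kN

175.8


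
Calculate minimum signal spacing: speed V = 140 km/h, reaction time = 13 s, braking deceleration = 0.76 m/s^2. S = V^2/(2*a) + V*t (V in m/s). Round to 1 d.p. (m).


V = 140 / 3.6 = 38.8889 m/s
Braking distance = 38.8889^2 / (2*0.76) = 994.9643 m
Sighting distance = 38.8889 * 13 = 505.5556 m
S = 994.9643 + 505.5556 = 1500.5 m

1500.5


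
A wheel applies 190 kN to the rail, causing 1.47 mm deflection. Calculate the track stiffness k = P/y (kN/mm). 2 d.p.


Track stiffness k = P / y
k = 190 / 1.47
k = 129.25 kN/mm

129.25


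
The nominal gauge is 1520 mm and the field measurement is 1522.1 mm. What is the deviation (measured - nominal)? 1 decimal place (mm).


Deviation = measured - nominal
Deviation = 1522.1 - 1520
Deviation = 2.1 mm

2.1


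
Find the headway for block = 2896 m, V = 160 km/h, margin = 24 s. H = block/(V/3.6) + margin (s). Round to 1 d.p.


V = 160 / 3.6 = 44.4444 m/s
Block traversal time = 2896 / 44.4444 = 65.16 s
Headway = 65.16 + 24
Headway = 89.2 s

89.2


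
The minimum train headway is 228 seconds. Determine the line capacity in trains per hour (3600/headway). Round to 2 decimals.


Capacity = 3600 / headway
Capacity = 3600 / 228
Capacity = 15.79 trains/hour

15.79


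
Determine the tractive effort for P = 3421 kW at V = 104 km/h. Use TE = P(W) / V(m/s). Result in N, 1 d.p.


Convert: P = 3421 kW = 3421000 W
V = 104 / 3.6 = 28.8889 m/s
TE = 3421000 / 28.8889
TE = 118419.2 N

118419.2


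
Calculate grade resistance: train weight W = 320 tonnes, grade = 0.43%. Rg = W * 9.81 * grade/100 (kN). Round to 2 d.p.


Rg = W * 9.81 * grade / 100
Rg = 320 * 9.81 * 0.43 / 100
Rg = 3139.2 * 0.0043
Rg = 13.50 kN

13.50


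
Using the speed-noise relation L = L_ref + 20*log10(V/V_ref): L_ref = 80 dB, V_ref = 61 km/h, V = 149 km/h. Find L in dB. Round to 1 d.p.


V/V_ref = 149 / 61 = 2.442623
log10(2.442623) = 0.387856
20 * 0.387856 = 7.7571
L = 80 + 7.7571 = 87.8 dB

87.8


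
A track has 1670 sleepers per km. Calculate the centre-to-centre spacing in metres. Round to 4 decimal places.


Spacing = 1000 m / number of sleepers
Spacing = 1000 / 1670
Spacing = 0.5988 m

0.5988


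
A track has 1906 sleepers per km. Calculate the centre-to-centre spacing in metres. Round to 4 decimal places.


Spacing = 1000 m / number of sleepers
Spacing = 1000 / 1906
Spacing = 0.5247 m

0.5247


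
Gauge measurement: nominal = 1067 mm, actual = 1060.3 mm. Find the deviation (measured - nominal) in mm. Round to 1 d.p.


Deviation = measured - nominal
Deviation = 1060.3 - 1067
Deviation = -6.7 mm

-6.7


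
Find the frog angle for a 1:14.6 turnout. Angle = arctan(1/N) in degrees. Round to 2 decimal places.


1/N = 1/14.6 = 0.068493
angle = arctan(0.068493) = 0.068386 rad
angle = 0.068386 * 180/pi = 3.92 degrees

3.92


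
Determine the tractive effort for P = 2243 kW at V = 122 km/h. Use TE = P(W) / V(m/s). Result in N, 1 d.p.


Convert: P = 2243 kW = 2243000 W
V = 122 / 3.6 = 33.8889 m/s
TE = 2243000 / 33.8889
TE = 66186.9 N

66186.9


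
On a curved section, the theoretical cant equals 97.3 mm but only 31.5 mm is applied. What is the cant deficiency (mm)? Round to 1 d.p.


Cant deficiency = equilibrium cant - actual cant
CD = 97.3 - 31.5
CD = 65.8 mm

65.8


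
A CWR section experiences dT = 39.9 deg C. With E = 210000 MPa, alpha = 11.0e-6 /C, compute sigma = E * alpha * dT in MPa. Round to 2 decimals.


sigma = E * alpha * dT
sigma = 210000 * 11.0e-6 * 39.9
sigma = 2.31 * 39.9
sigma = 92.17 MPa

92.17


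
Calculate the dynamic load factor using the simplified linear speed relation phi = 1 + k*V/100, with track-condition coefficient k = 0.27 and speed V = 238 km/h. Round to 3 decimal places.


phi = 1 + k * V / 100
phi = 1 + 0.27 * 238 / 100
phi = 1 + 0.6426
phi = 1.643

1.643


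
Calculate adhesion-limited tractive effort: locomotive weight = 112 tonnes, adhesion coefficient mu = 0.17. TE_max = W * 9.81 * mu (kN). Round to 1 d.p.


TE_max = W * g * mu
TE_max = 112 * 9.81 * 0.17
TE_max = 1098.72 * 0.17
TE_max = 186.8 kN

186.8


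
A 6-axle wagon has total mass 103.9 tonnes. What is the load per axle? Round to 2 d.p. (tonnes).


Load per axle = total weight / number of axles
Load = 103.9 / 6
Load = 17.32 tonnes

17.32


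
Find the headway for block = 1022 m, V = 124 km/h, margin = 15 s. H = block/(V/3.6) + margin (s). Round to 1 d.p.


V = 124 / 3.6 = 34.4444 m/s
Block traversal time = 1022 / 34.4444 = 29.671 s
Headway = 29.671 + 15
Headway = 44.7 s

44.7


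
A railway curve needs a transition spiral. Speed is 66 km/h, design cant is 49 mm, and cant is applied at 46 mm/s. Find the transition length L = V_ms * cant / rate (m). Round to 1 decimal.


Convert speed: V = 66 / 3.6 = 18.3333 m/s
L = 18.3333 * 49 / 46
L = 898.3333 / 46
L = 19.5 m

19.5


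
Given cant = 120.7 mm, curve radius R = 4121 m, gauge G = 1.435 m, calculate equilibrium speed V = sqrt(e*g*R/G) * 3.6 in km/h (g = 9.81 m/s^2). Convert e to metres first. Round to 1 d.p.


Convert cant: e = 120.7 mm = 0.1207 m
V_ms = sqrt(0.1207 * 9.81 * 4121 / 1.435)
V_ms = sqrt(3400.376381) = 58.3127 m/s
V = 58.3127 * 3.6 = 209.9 km/h

209.9


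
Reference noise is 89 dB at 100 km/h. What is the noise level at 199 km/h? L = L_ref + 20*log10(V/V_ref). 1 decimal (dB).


V/V_ref = 199 / 100 = 1.99
log10(1.99) = 0.298853
20 * 0.298853 = 5.9771
L = 89 + 5.9771 = 95.0 dB

95.0


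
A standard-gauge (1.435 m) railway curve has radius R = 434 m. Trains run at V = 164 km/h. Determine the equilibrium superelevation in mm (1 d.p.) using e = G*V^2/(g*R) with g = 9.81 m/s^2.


Convert speed: V = 164 / 3.6 = 45.5556 m/s
Apply formula: e = 1.435 * 45.5556^2 / (9.81 * 434)
e = 1.435 * 2075.3086 / 4257.54
e = 0.699481 m = 699.5 mm

699.5


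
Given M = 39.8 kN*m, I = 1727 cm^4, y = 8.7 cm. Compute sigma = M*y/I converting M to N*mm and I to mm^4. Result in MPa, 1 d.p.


Convert units:
M = 39.8 kN*m = 39800000 N*mm
y = 8.7 cm = 87 mm
I = 1727 cm^4 = 17270000 mm^4
sigma = 39800000 * 87 / 17270000
sigma = 200.5 MPa

200.5


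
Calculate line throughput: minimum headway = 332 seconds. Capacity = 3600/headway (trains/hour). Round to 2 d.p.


Capacity = 3600 / headway
Capacity = 3600 / 332
Capacity = 10.84 trains/hour

10.84


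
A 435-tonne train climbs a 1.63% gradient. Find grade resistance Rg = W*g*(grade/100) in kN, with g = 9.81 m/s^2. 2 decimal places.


Rg = W * 9.81 * grade / 100
Rg = 435 * 9.81 * 1.63 / 100
Rg = 4267.35 * 0.0163
Rg = 69.56 kN

69.56


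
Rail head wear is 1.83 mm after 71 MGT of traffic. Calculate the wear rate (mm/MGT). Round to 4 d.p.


Wear rate = total wear / cumulative tonnage
Rate = 1.83 / 71
Rate = 0.0258 mm/MGT

0.0258


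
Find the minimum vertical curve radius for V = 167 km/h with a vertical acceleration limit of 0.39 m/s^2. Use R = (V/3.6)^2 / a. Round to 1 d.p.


Convert speed: V = 167 / 3.6 = 46.3889 m/s
V^2 = 2151.929 m^2/s^2
R_v = 2151.929 / 0.39
R_v = 5517.8 m

5517.8


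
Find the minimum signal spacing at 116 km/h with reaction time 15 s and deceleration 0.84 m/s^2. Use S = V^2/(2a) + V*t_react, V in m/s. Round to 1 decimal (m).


V = 116 / 3.6 = 32.2222 m/s
Braking distance = 32.2222^2 / (2*0.84) = 618.0188 m
Sighting distance = 32.2222 * 15 = 483.3333 m
S = 618.0188 + 483.3333 = 1101.4 m

1101.4


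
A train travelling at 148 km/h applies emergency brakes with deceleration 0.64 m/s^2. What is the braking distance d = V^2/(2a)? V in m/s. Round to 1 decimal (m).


Convert speed: V = 148 / 3.6 = 41.1111 m/s
V^2 = 1690.1235
d = 1690.1235 / (2 * 0.64)
d = 1690.1235 / 1.28
d = 1320.4 m

1320.4


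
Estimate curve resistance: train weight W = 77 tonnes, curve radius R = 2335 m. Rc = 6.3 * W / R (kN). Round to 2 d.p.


Rc = 6.3 * W / R
Rc = 6.3 * 77 / 2335
Rc = 485.1 / 2335
Rc = 0.21 kN

0.21


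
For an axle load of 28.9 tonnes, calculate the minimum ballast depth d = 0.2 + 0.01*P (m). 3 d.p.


d = 0.2 + 0.01 * 28.9
d = 0.2 + 0.289
d = 0.489 m

0.489


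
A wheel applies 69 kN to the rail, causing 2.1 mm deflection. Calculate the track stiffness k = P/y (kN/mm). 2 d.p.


Track stiffness k = P / y
k = 69 / 2.1
k = 32.86 kN/mm

32.86


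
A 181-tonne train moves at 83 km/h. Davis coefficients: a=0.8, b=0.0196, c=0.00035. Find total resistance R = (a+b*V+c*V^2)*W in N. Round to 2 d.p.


b*V = 0.0196 * 83 = 1.6268
c*V^2 = 0.00035 * 6889 = 2.41115
R_per_t = 0.8 + 1.6268 + 2.41115 = 4.83795 N/t
R_total = 4.83795 * 181 = 875.67 N

875.67


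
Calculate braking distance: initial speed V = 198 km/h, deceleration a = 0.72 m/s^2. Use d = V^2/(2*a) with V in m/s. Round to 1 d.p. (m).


Convert speed: V = 198 / 3.6 = 55.0 m/s
V^2 = 3025.0
d = 3025.0 / (2 * 0.72)
d = 3025.0 / 1.44
d = 2100.7 m

2100.7


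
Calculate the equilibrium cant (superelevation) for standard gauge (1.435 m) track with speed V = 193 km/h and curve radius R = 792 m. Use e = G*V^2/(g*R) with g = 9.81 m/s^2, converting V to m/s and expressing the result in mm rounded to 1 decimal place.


Convert speed: V = 193 / 3.6 = 53.6111 m/s
Apply formula: e = 1.435 * 53.6111^2 / (9.81 * 792)
e = 1.435 * 2874.1512 / 7769.52
e = 0.530845 m = 530.8 mm

530.8


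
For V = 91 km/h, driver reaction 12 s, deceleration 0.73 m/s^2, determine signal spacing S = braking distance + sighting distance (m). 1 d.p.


V = 91 / 3.6 = 25.2778 m/s
Braking distance = 25.2778^2 / (2*0.73) = 437.648 m
Sighting distance = 25.2778 * 12 = 303.3333 m
S = 437.648 + 303.3333 = 741.0 m

741.0


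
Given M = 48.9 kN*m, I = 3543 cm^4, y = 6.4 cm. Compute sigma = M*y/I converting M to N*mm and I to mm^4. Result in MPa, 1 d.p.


Convert units:
M = 48.9 kN*m = 48900000 N*mm
y = 6.4 cm = 64 mm
I = 3543 cm^4 = 35430000 mm^4
sigma = 48900000 * 64 / 35430000
sigma = 88.3 MPa

88.3


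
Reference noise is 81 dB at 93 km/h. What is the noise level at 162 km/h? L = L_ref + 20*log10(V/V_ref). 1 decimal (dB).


V/V_ref = 162 / 93 = 1.741935
log10(1.741935) = 0.241032
20 * 0.241032 = 4.8206
L = 81 + 4.8206 = 85.8 dB

85.8


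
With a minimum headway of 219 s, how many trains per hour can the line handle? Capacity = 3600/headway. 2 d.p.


Capacity = 3600 / headway
Capacity = 3600 / 219
Capacity = 16.44 trains/hour

16.44


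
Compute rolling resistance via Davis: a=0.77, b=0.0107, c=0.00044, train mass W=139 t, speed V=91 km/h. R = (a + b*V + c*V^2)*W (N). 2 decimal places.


b*V = 0.0107 * 91 = 0.9737
c*V^2 = 0.00044 * 8281 = 3.64364
R_per_t = 0.77 + 0.9737 + 3.64364 = 5.38734 N/t
R_total = 5.38734 * 139 = 748.84 N

748.84


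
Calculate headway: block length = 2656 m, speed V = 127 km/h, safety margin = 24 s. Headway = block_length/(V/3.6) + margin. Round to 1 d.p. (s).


V = 127 / 3.6 = 35.2778 m/s
Block traversal time = 2656 / 35.2778 = 75.2882 s
Headway = 75.2882 + 24
Headway = 99.3 s

99.3


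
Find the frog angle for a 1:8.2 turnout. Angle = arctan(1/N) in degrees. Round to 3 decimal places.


1/N = 1/8.2 = 0.121951
angle = arctan(0.121951) = 0.121352 rad
angle = 0.121352 * 180/pi = 6.953 degrees

6.953


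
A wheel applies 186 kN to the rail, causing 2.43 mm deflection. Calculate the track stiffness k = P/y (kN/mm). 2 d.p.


Track stiffness k = P / y
k = 186 / 2.43
k = 76.54 kN/mm

76.54


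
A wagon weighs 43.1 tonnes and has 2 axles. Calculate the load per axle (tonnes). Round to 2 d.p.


Load per axle = total weight / number of axles
Load = 43.1 / 2
Load = 21.55 tonnes

21.55


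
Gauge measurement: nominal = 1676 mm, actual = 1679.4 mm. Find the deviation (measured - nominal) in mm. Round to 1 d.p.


Deviation = measured - nominal
Deviation = 1679.4 - 1676
Deviation = 3.4 mm

3.4


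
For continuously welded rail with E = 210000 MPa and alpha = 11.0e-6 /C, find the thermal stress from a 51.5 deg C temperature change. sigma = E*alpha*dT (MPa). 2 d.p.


sigma = E * alpha * dT
sigma = 210000 * 11.0e-6 * 51.5
sigma = 2.31 * 51.5
sigma = 118.97 MPa

118.97


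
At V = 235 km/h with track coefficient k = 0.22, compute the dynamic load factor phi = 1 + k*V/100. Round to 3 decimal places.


phi = 1 + k * V / 100
phi = 1 + 0.22 * 235 / 100
phi = 1 + 0.517
phi = 1.517

1.517


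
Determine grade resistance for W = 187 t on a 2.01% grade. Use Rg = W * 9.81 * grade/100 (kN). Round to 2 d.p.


Rg = W * 9.81 * grade / 100
Rg = 187 * 9.81 * 2.01 / 100
Rg = 1834.47 * 0.0201
Rg = 36.87 kN

36.87


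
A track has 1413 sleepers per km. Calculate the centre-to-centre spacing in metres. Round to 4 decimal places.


Spacing = 1000 m / number of sleepers
Spacing = 1000 / 1413
Spacing = 0.7077 m

0.7077


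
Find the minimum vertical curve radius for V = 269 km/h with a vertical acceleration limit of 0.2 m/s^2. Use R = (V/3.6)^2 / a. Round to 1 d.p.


Convert speed: V = 269 / 3.6 = 74.7222 m/s
V^2 = 5583.4105 m^2/s^2
R_v = 5583.4105 / 0.2
R_v = 27917.1 m

27917.1


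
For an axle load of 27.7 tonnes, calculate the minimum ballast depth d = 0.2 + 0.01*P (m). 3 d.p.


d = 0.2 + 0.01 * 27.7
d = 0.2 + 0.277
d = 0.477 m

0.477


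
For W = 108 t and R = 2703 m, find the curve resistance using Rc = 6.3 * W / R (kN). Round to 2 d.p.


Rc = 6.3 * W / R
Rc = 6.3 * 108 / 2703
Rc = 680.4 / 2703
Rc = 0.25 kN

0.25


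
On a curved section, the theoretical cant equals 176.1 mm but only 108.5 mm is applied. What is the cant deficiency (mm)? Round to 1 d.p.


Cant deficiency = equilibrium cant - actual cant
CD = 176.1 - 108.5
CD = 67.6 mm

67.6


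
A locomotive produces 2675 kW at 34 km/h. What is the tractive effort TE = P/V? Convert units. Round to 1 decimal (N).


Convert: P = 2675 kW = 2675000 W
V = 34 / 3.6 = 9.4444 m/s
TE = 2675000 / 9.4444
TE = 283235.3 N

283235.3


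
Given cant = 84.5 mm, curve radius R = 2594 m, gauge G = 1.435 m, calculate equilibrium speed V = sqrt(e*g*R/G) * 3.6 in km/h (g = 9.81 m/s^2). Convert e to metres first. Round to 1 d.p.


Convert cant: e = 84.5 mm = 0.0845 m
V_ms = sqrt(0.0845 * 9.81 * 2594 / 1.435)
V_ms = sqrt(1498.455282) = 38.7099 m/s
V = 38.7099 * 3.6 = 139.4 km/h

139.4


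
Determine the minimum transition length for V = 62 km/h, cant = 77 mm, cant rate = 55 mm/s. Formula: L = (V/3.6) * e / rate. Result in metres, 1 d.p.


Convert speed: V = 62 / 3.6 = 17.2222 m/s
L = 17.2222 * 77 / 55
L = 1326.1111 / 55
L = 24.1 m

24.1


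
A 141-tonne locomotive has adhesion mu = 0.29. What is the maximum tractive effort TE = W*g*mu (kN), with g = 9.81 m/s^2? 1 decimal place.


TE_max = W * g * mu
TE_max = 141 * 9.81 * 0.29
TE_max = 1383.21 * 0.29
TE_max = 401.1 kN

401.1


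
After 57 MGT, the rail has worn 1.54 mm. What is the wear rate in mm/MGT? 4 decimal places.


Wear rate = total wear / cumulative tonnage
Rate = 1.54 / 57
Rate = 0.0270 mm/MGT

0.0270


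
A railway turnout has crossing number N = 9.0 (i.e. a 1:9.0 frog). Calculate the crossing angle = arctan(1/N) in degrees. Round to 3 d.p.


1/N = 1/9.0 = 0.111111
angle = arctan(0.111111) = 0.110657 rad
angle = 0.110657 * 180/pi = 6.340 degrees

6.340


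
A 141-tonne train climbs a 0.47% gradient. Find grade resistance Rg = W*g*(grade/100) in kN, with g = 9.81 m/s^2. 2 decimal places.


Rg = W * 9.81 * grade / 100
Rg = 141 * 9.81 * 0.47 / 100
Rg = 1383.21 * 0.0047
Rg = 6.50 kN

6.50


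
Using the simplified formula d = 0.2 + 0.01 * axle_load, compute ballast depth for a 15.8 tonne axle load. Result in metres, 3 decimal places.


d = 0.2 + 0.01 * 15.8
d = 0.2 + 0.158
d = 0.358 m

0.358


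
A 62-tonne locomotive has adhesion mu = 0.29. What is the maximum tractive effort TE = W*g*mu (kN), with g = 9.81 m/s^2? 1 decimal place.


TE_max = W * g * mu
TE_max = 62 * 9.81 * 0.29
TE_max = 608.22 * 0.29
TE_max = 176.4 kN

176.4


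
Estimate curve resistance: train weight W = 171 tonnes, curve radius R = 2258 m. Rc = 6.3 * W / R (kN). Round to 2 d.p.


Rc = 6.3 * W / R
Rc = 6.3 * 171 / 2258
Rc = 1077.3 / 2258
Rc = 0.48 kN

0.48


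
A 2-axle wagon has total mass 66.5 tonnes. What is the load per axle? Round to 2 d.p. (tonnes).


Load per axle = total weight / number of axles
Load = 66.5 / 2
Load = 33.25 tonnes

33.25


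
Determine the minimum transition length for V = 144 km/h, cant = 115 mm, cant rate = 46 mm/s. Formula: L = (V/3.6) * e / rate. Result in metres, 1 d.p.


Convert speed: V = 144 / 3.6 = 40.0 m/s
L = 40.0 * 115 / 46
L = 4600.0 / 46
L = 100.0 m

100.0


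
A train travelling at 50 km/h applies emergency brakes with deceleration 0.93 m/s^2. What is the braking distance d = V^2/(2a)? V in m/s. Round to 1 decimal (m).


Convert speed: V = 50 / 3.6 = 13.8889 m/s
V^2 = 192.9012
d = 192.9012 / (2 * 0.93)
d = 192.9012 / 1.86
d = 103.7 m

103.7


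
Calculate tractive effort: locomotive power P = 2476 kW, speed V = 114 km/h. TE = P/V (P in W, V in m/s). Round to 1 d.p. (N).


Convert: P = 2476 kW = 2476000 W
V = 114 / 3.6 = 31.6667 m/s
TE = 2476000 / 31.6667
TE = 78189.5 N

78189.5


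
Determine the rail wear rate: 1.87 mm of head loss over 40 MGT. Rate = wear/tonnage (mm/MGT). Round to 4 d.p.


Wear rate = total wear / cumulative tonnage
Rate = 1.87 / 40
Rate = 0.0468 mm/MGT

0.0468


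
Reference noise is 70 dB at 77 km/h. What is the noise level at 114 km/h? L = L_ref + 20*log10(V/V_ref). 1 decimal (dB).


V/V_ref = 114 / 77 = 1.480519
log10(1.480519) = 0.170414
20 * 0.170414 = 3.4083
L = 70 + 3.4083 = 73.4 dB

73.4


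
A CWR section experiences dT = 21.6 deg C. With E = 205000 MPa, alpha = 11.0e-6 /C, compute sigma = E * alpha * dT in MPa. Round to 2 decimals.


sigma = E * alpha * dT
sigma = 205000 * 11.0e-6 * 21.6
sigma = 2.255 * 21.6
sigma = 48.71 MPa

48.71


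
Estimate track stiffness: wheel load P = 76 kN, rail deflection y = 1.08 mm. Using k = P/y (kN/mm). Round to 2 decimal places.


Track stiffness k = P / y
k = 76 / 1.08
k = 70.37 kN/mm

70.37


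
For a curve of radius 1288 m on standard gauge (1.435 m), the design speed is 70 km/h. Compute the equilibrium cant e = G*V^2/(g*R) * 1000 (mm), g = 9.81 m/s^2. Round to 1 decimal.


Convert speed: V = 70 / 3.6 = 19.4444 m/s
Apply formula: e = 1.435 * 19.4444^2 / (9.81 * 1288)
e = 1.435 * 378.0864 / 12635.28
e = 0.04294 m = 42.9 mm

42.9


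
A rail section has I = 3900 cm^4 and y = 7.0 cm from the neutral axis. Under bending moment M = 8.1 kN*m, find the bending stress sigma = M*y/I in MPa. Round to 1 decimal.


Convert units:
M = 8.1 kN*m = 8100000 N*mm
y = 7.0 cm = 70 mm
I = 3900 cm^4 = 39000000 mm^4
sigma = 8100000 * 70 / 39000000
sigma = 14.5 MPa

14.5


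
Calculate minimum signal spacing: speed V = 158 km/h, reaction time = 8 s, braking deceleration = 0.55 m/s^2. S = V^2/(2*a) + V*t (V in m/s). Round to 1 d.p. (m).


V = 158 / 3.6 = 43.8889 m/s
Braking distance = 43.8889^2 / (2*0.55) = 1751.1223 m
Sighting distance = 43.8889 * 8 = 351.1111 m
S = 1751.1223 + 351.1111 = 2102.2 m

2102.2


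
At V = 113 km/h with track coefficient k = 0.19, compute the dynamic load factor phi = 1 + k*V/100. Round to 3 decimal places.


phi = 1 + k * V / 100
phi = 1 + 0.19 * 113 / 100
phi = 1 + 0.2147
phi = 1.215

1.215


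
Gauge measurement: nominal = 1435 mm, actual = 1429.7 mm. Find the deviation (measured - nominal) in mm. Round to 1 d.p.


Deviation = measured - nominal
Deviation = 1429.7 - 1435
Deviation = -5.3 mm

-5.3


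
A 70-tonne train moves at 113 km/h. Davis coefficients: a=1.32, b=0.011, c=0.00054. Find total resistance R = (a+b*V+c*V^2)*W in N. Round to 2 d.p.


b*V = 0.011 * 113 = 1.243
c*V^2 = 0.00054 * 12769 = 6.89526
R_per_t = 1.32 + 1.243 + 6.89526 = 9.45826 N/t
R_total = 9.45826 * 70 = 662.08 N

662.08


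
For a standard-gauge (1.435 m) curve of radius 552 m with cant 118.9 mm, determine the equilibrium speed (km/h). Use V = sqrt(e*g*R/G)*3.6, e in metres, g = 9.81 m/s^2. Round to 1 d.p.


Convert cant: e = 118.9 mm = 0.1189 m
V_ms = sqrt(0.1189 * 9.81 * 552 / 1.435)
V_ms = sqrt(448.681371) = 21.1821 m/s
V = 21.1821 * 3.6 = 76.3 km/h

76.3


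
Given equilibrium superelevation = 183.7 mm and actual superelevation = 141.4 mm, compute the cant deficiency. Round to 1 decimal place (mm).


Cant deficiency = equilibrium cant - actual cant
CD = 183.7 - 141.4
CD = 42.3 mm

42.3


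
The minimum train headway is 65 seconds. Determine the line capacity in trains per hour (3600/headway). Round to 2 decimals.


Capacity = 3600 / headway
Capacity = 3600 / 65
Capacity = 55.38 trains/hour

55.38


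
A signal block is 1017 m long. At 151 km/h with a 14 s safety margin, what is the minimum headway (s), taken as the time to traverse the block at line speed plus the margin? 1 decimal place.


V = 151 / 3.6 = 41.9444 m/s
Block traversal time = 1017 / 41.9444 = 24.2464 s
Headway = 24.2464 + 14
Headway = 38.2 s

38.2


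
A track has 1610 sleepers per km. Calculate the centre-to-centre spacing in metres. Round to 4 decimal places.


Spacing = 1000 m / number of sleepers
Spacing = 1000 / 1610
Spacing = 0.6211 m

0.6211


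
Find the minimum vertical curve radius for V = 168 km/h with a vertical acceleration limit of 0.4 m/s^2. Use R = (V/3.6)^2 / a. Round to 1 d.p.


Convert speed: V = 168 / 3.6 = 46.6667 m/s
V^2 = 2177.7778 m^2/s^2
R_v = 2177.7778 / 0.4
R_v = 5444.4 m

5444.4


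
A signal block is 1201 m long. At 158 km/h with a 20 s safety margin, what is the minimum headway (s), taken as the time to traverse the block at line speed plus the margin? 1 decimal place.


V = 158 / 3.6 = 43.8889 m/s
Block traversal time = 1201 / 43.8889 = 27.3646 s
Headway = 27.3646 + 20
Headway = 47.4 s

47.4


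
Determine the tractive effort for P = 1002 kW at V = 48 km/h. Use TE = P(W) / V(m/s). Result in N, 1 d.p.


Convert: P = 1002 kW = 1002000 W
V = 48 / 3.6 = 13.3333 m/s
TE = 1002000 / 13.3333
TE = 75150.0 N

75150.0


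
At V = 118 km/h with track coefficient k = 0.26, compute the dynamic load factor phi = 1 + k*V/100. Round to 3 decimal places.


phi = 1 + k * V / 100
phi = 1 + 0.26 * 118 / 100
phi = 1 + 0.3068
phi = 1.307

1.307


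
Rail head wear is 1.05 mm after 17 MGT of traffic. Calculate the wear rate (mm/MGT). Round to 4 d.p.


Wear rate = total wear / cumulative tonnage
Rate = 1.05 / 17
Rate = 0.0618 mm/MGT

0.0618


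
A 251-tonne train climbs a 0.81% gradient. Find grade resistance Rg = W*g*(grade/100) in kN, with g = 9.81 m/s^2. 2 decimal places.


Rg = W * 9.81 * grade / 100
Rg = 251 * 9.81 * 0.81 / 100
Rg = 2462.31 * 0.0081
Rg = 19.94 kN

19.94


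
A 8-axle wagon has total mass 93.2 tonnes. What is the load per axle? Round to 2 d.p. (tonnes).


Load per axle = total weight / number of axles
Load = 93.2 / 8
Load = 11.65 tonnes

11.65


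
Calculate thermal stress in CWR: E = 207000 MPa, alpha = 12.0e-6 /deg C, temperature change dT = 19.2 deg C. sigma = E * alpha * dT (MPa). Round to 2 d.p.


sigma = E * alpha * dT
sigma = 207000 * 12.0e-6 * 19.2
sigma = 2.484 * 19.2
sigma = 47.69 MPa

47.69


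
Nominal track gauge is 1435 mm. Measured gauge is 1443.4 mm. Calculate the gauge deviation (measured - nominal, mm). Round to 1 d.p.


Deviation = measured - nominal
Deviation = 1443.4 - 1435
Deviation = 8.4 mm

8.4


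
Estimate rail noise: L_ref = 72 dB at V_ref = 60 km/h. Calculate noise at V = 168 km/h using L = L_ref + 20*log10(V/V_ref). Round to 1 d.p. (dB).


V/V_ref = 168 / 60 = 2.8
log10(2.8) = 0.447158
20 * 0.447158 = 8.9432
L = 72 + 8.9432 = 80.9 dB

80.9


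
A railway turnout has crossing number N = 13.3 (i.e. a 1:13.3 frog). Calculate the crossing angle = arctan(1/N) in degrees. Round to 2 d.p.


1/N = 1/13.3 = 0.075188
angle = arctan(0.075188) = 0.075047 rad
angle = 0.075047 * 180/pi = 4.30 degrees

4.30


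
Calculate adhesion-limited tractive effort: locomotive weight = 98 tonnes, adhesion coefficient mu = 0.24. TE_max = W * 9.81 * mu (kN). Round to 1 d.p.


TE_max = W * g * mu
TE_max = 98 * 9.81 * 0.24
TE_max = 961.38 * 0.24
TE_max = 230.7 kN

230.7


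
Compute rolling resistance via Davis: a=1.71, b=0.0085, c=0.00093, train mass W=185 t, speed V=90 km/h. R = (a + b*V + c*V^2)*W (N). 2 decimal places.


b*V = 0.0085 * 90 = 0.765
c*V^2 = 0.00093 * 8100 = 7.533
R_per_t = 1.71 + 0.765 + 7.533 = 10.008 N/t
R_total = 10.008 * 185 = 1851.48 N

1851.48


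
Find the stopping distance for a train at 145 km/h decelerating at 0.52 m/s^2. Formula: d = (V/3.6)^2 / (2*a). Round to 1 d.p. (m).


Convert speed: V = 145 / 3.6 = 40.2778 m/s
V^2 = 1622.2994
d = 1622.2994 / (2 * 0.52)
d = 1622.2994 / 1.04
d = 1559.9 m

1559.9


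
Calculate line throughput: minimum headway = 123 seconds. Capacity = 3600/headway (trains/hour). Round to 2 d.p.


Capacity = 3600 / headway
Capacity = 3600 / 123
Capacity = 29.27 trains/hour

29.27


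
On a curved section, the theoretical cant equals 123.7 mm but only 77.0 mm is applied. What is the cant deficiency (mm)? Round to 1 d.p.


Cant deficiency = equilibrium cant - actual cant
CD = 123.7 - 77.0
CD = 46.7 mm

46.7


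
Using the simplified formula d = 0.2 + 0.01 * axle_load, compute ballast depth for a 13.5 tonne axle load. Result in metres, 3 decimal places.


d = 0.2 + 0.01 * 13.5
d = 0.2 + 0.135
d = 0.335 m

0.335


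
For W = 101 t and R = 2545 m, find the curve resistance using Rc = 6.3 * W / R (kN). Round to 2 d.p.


Rc = 6.3 * W / R
Rc = 6.3 * 101 / 2545
Rc = 636.3 / 2545
Rc = 0.25 kN

0.25


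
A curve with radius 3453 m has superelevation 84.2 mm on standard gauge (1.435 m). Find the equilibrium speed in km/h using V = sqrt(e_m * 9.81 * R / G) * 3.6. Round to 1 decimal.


Convert cant: e = 84.2 mm = 0.0842 m
V_ms = sqrt(0.0842 * 9.81 * 3453 / 1.435)
V_ms = sqrt(1987.5853) = 44.5823 m/s
V = 44.5823 * 3.6 = 160.5 km/h

160.5


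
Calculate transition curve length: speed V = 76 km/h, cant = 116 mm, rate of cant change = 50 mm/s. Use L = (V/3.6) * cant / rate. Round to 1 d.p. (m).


Convert speed: V = 76 / 3.6 = 21.1111 m/s
L = 21.1111 * 116 / 50
L = 2448.8889 / 50
L = 49.0 m

49.0


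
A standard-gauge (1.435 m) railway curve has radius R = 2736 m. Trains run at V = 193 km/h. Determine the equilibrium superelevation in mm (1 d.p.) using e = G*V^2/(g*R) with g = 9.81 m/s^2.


Convert speed: V = 193 / 3.6 = 53.6111 m/s
Apply formula: e = 1.435 * 53.6111^2 / (9.81 * 2736)
e = 1.435 * 2874.1512 / 26840.16
e = 0.153666 m = 153.7 mm

153.7


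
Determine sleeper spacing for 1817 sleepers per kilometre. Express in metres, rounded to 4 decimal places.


Spacing = 1000 m / number of sleepers
Spacing = 1000 / 1817
Spacing = 0.5504 m

0.5504


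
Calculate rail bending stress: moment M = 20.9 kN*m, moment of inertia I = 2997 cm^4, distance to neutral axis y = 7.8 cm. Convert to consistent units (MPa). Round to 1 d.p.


Convert units:
M = 20.9 kN*m = 20900000 N*mm
y = 7.8 cm = 78 mm
I = 2997 cm^4 = 29970000 mm^4
sigma = 20900000 * 78 / 29970000
sigma = 54.4 MPa

54.4


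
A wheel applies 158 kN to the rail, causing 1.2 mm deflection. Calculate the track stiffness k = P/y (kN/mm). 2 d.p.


Track stiffness k = P / y
k = 158 / 1.2
k = 131.67 kN/mm

131.67


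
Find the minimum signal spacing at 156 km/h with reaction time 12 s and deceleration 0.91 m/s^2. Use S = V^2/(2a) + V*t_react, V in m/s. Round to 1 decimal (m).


V = 156 / 3.6 = 43.3333 m/s
Braking distance = 43.3333^2 / (2*0.91) = 1031.746 m
Sighting distance = 43.3333 * 12 = 520.0 m
S = 1031.746 + 520.0 = 1551.7 m

1551.7


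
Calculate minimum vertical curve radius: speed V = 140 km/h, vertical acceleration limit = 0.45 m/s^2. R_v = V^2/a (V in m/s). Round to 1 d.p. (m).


Convert speed: V = 140 / 3.6 = 38.8889 m/s
V^2 = 1512.3457 m^2/s^2
R_v = 1512.3457 / 0.45
R_v = 3360.8 m

3360.8


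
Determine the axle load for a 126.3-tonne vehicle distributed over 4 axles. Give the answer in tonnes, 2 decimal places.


Load per axle = total weight / number of axles
Load = 126.3 / 4
Load = 31.58 tonnes

31.58


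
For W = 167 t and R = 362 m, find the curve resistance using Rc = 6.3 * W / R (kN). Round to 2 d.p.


Rc = 6.3 * W / R
Rc = 6.3 * 167 / 362
Rc = 1052.1 / 362
Rc = 2.91 kN

2.91


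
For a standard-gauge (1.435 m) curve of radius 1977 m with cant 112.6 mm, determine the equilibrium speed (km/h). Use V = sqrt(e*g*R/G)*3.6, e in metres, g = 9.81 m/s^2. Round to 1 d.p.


Convert cant: e = 112.6 mm = 0.1126 m
V_ms = sqrt(0.1126 * 9.81 * 1977 / 1.435)
V_ms = sqrt(1521.816071) = 39.0105 m/s
V = 39.0105 * 3.6 = 140.4 km/h

140.4


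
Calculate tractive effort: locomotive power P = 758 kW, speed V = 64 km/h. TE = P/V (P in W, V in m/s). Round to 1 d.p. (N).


Convert: P = 758 kW = 758000 W
V = 64 / 3.6 = 17.7778 m/s
TE = 758000 / 17.7778
TE = 42637.5 N

42637.5


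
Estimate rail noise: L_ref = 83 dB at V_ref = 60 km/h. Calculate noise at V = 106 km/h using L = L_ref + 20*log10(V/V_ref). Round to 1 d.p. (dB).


V/V_ref = 106 / 60 = 1.766667
log10(1.766667) = 0.247155
20 * 0.247155 = 4.9431
L = 83 + 4.9431 = 87.9 dB

87.9


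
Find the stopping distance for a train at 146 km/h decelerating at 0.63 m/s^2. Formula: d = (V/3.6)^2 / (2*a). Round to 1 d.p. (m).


Convert speed: V = 146 / 3.6 = 40.5556 m/s
V^2 = 1644.7531
d = 1644.7531 / (2 * 0.63)
d = 1644.7531 / 1.26
d = 1305.4 m

1305.4


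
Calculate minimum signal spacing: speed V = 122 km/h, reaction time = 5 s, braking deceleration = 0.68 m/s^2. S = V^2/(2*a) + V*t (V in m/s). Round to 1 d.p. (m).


V = 122 / 3.6 = 33.8889 m/s
Braking distance = 33.8889^2 / (2*0.68) = 844.4535 m
Sighting distance = 33.8889 * 5 = 169.4444 m
S = 844.4535 + 169.4444 = 1013.9 m

1013.9


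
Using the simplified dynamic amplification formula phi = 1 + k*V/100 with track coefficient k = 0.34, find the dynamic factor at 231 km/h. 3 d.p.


phi = 1 + k * V / 100
phi = 1 + 0.34 * 231 / 100
phi = 1 + 0.7854
phi = 1.785

1.785


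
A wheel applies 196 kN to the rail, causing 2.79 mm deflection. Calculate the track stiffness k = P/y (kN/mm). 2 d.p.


Track stiffness k = P / y
k = 196 / 2.79
k = 70.25 kN/mm

70.25


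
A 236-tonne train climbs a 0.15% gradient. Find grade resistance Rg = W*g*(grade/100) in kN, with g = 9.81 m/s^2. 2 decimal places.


Rg = W * 9.81 * grade / 100
Rg = 236 * 9.81 * 0.15 / 100
Rg = 2315.16 * 0.0015
Rg = 3.47 kN

3.47


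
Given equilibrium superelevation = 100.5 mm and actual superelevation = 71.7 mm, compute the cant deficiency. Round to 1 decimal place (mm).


Cant deficiency = equilibrium cant - actual cant
CD = 100.5 - 71.7
CD = 28.8 mm

28.8


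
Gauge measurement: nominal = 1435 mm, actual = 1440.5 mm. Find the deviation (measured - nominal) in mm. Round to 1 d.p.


Deviation = measured - nominal
Deviation = 1440.5 - 1435
Deviation = 5.5 mm

5.5


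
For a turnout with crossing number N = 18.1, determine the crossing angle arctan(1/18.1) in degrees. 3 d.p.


1/N = 1/18.1 = 0.055249
angle = arctan(0.055249) = 0.055193 rad
angle = 0.055193 * 180/pi = 3.162 degrees

3.162


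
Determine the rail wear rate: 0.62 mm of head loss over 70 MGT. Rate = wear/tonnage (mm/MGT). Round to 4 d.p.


Wear rate = total wear / cumulative tonnage
Rate = 0.62 / 70
Rate = 0.0089 mm/MGT

0.0089


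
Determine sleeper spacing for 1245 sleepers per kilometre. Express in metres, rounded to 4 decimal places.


Spacing = 1000 m / number of sleepers
Spacing = 1000 / 1245
Spacing = 0.8032 m

0.8032


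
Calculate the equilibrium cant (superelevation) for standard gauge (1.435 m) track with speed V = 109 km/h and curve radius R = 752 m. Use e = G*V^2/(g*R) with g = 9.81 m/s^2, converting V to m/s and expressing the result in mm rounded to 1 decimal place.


Convert speed: V = 109 / 3.6 = 30.2778 m/s
Apply formula: e = 1.435 * 30.2778^2 / (9.81 * 752)
e = 1.435 * 916.7438 / 7377.12
e = 0.178325 m = 178.3 mm

178.3


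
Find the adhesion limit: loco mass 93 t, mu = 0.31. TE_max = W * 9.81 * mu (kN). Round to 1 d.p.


TE_max = W * g * mu
TE_max = 93 * 9.81 * 0.31
TE_max = 912.33 * 0.31
TE_max = 282.8 kN

282.8


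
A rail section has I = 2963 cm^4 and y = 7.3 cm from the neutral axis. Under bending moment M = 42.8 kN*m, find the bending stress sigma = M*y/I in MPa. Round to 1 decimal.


Convert units:
M = 42.8 kN*m = 42800000 N*mm
y = 7.3 cm = 73 mm
I = 2963 cm^4 = 29630000 mm^4
sigma = 42800000 * 73 / 29630000
sigma = 105.4 MPa

105.4


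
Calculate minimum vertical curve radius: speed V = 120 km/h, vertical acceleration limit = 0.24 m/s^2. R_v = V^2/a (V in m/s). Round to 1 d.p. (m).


Convert speed: V = 120 / 3.6 = 33.3333 m/s
V^2 = 1111.1111 m^2/s^2
R_v = 1111.1111 / 0.24
R_v = 4629.6 m

4629.6


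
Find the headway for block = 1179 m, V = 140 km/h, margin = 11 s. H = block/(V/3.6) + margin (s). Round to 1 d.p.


V = 140 / 3.6 = 38.8889 m/s
Block traversal time = 1179 / 38.8889 = 30.3171 s
Headway = 30.3171 + 11
Headway = 41.3 s

41.3


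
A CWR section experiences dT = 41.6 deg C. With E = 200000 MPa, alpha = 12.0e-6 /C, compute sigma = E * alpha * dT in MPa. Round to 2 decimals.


sigma = E * alpha * dT
sigma = 200000 * 12.0e-6 * 41.6
sigma = 2.4 * 41.6
sigma = 99.84 MPa

99.84


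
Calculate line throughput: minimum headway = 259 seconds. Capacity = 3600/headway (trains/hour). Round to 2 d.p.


Capacity = 3600 / headway
Capacity = 3600 / 259
Capacity = 13.90 trains/hour

13.90


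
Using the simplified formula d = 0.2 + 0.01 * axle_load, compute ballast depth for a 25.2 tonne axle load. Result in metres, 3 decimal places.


d = 0.2 + 0.01 * 25.2
d = 0.2 + 0.252
d = 0.452 m

0.452


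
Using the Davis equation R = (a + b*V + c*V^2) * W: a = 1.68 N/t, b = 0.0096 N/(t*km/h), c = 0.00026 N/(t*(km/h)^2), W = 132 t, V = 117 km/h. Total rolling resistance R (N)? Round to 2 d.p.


b*V = 0.0096 * 117 = 1.1232
c*V^2 = 0.00026 * 13689 = 3.55914
R_per_t = 1.68 + 1.1232 + 3.55914 = 6.36234 N/t
R_total = 6.36234 * 132 = 839.83 N

839.83


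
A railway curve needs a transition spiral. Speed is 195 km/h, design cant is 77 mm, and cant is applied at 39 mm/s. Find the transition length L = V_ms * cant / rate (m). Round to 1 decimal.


Convert speed: V = 195 / 3.6 = 54.1667 m/s
L = 54.1667 * 77 / 39
L = 4170.8333 / 39
L = 106.9 m

106.9


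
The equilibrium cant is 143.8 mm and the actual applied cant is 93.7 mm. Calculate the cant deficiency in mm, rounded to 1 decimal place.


Cant deficiency = equilibrium cant - actual cant
CD = 143.8 - 93.7
CD = 50.1 mm

50.1


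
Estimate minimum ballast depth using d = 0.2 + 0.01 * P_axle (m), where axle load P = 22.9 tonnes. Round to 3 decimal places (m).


d = 0.2 + 0.01 * 22.9
d = 0.2 + 0.229
d = 0.429 m

0.429


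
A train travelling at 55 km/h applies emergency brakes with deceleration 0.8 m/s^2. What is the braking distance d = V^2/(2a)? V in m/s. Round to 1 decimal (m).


Convert speed: V = 55 / 3.6 = 15.2778 m/s
V^2 = 233.4105
d = 233.4105 / (2 * 0.8)
d = 233.4105 / 1.6
d = 145.9 m

145.9


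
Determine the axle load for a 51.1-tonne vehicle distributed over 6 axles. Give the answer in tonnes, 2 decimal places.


Load per axle = total weight / number of axles
Load = 51.1 / 6
Load = 8.52 tonnes

8.52


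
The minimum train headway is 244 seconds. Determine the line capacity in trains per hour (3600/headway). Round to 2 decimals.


Capacity = 3600 / headway
Capacity = 3600 / 244
Capacity = 14.75 trains/hour

14.75


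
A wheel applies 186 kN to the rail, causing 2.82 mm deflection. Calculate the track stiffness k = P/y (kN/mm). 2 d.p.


Track stiffness k = P / y
k = 186 / 2.82
k = 65.96 kN/mm

65.96


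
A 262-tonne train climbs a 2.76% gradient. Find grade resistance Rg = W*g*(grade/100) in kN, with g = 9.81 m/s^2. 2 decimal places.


Rg = W * 9.81 * grade / 100
Rg = 262 * 9.81 * 2.76 / 100
Rg = 2570.22 * 0.0276
Rg = 70.94 kN

70.94


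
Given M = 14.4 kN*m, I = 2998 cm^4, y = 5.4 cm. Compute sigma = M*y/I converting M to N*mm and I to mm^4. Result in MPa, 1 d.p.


Convert units:
M = 14.4 kN*m = 14400000 N*mm
y = 5.4 cm = 54 mm
I = 2998 cm^4 = 29980000 mm^4
sigma = 14400000 * 54 / 29980000
sigma = 25.9 MPa

25.9


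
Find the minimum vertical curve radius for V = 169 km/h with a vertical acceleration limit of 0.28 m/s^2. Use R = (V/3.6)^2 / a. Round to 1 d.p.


Convert speed: V = 169 / 3.6 = 46.9444 m/s
V^2 = 2203.7809 m^2/s^2
R_v = 2203.7809 / 0.28
R_v = 7870.6 m

7870.6


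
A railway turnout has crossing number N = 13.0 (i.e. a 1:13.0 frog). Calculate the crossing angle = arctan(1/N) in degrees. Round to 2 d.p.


1/N = 1/13.0 = 0.076923
angle = arctan(0.076923) = 0.076772 rad
angle = 0.076772 * 180/pi = 4.40 degrees

4.40


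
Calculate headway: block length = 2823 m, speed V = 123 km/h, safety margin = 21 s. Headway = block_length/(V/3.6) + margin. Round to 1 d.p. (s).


V = 123 / 3.6 = 34.1667 m/s
Block traversal time = 2823 / 34.1667 = 82.6244 s
Headway = 82.6244 + 21
Headway = 103.6 s

103.6


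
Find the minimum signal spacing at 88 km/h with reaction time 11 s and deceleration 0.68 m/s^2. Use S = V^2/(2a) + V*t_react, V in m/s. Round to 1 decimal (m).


V = 88 / 3.6 = 24.4444 m/s
Braking distance = 24.4444^2 / (2*0.68) = 439.3609 m
Sighting distance = 24.4444 * 11 = 268.8889 m
S = 439.3609 + 268.8889 = 708.2 m

708.2
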